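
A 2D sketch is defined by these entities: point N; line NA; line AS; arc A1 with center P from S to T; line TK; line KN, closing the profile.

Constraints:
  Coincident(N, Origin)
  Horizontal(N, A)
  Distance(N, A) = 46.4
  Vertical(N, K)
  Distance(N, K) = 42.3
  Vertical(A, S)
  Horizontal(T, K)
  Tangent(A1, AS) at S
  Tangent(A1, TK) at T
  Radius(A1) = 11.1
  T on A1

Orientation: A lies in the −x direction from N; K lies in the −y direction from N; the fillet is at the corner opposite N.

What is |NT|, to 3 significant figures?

55.1

N is at the origin; N and A share the same y with |NA| = 46.4 and A on the −x side, so A = (-46.4, 0.00). NK is vertical with |NK| = 42.3 and K on the −y side, so K = (0.00, -42.3). The virtual corner opposite N is at (-46.4, -42.3). The tangent condition forces PS to be normal to AS and A1 meets TK tangentially, so PT is at right angles to TK, with radius 11.1, so the center P sits 11.1 in from both sides at P = (-35.3, -31.2). That places the tangent points at S = (-46.4, -31.2) on AS and T = (-35.3, -42.3) on TK. Then |NT| = |T − N| = 55.1.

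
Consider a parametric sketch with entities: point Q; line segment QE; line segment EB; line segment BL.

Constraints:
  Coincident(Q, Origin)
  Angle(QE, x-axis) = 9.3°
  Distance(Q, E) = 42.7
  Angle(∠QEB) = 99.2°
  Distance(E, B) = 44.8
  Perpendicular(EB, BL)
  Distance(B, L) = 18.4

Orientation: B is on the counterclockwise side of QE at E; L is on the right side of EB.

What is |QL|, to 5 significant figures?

79.572

Q is at the origin; QE runs at 9.3° with length 42.7, so E = 42.7·(cos 9.3°, sin 9.3°) = (42.139, 6.9005). ∠QEB = 99.2°, so EB runs at 9.3° + (180° − 99.2°) = 90.100° from the x-axis; with |EB| = 44.8, B = E + 44.8·(cos 90.100°, sin 90.100°) = (42.061, 51.700). The perpendicularity gives BL at right angles to EB; with |BL| = 18.4 on the right of EB, L = B + 18.4·(1.0000, 0.0017453) = (60.461, 51.733). Then |QL| = |L − Q| = 79.572.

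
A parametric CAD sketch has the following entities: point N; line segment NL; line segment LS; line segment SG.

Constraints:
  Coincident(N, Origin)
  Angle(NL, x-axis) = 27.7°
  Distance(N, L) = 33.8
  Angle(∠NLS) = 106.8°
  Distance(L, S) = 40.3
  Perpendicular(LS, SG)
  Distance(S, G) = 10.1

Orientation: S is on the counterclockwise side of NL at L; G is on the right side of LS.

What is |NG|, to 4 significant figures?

65.65

N is at the origin; NL runs at 27.7° with length 33.8, so L = 33.8·(cos 27.7°, sin 27.7°) = (29.93, 15.71). ∠NLS = 106.8°, so LS runs at 27.7° + (180° − 106.8°) = 100.9° from the x-axis; with |LS| = 40.3, S = L + 40.3·(cos 100.9°, sin 100.9°) = (22.31, 55.28). The perpendicularity gives SG at right angles to LS; with |SG| = 10.1 on the right of LS, G = S + 10.1·(0.9820, 0.1891) = (32.22, 57.19). Then |NG| = |G − N| = 65.65.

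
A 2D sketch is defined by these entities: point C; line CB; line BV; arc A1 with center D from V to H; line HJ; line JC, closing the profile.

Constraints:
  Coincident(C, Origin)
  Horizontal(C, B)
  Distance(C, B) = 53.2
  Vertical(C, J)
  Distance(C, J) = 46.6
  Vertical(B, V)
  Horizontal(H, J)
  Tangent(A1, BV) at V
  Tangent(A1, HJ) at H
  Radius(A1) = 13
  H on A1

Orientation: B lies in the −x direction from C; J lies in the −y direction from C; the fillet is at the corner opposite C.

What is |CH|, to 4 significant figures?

61.54

C is at the origin; C and B share the same y with |CB| = 53.2 and B on the −x side, so B = (-53.20, 0.000). CJ is vertical with |CJ| = 46.6 and J on the −y side, so J = (0.000, -46.60). The virtual corner opposite C is at (-53.20, -46.60). Since A1 is tangent to BV there, DV ⟂ BV and since A1 is tangent to HJ there, DH ⟂ HJ, with radius 13.0, so the center D sits 13.0 in from both sides at D = (-40.20, -33.60). That places the tangent points at V = (-53.20, -33.60) on BV and H = (-40.20, -46.60) on HJ. Then |CH| = |H − C| = 61.54.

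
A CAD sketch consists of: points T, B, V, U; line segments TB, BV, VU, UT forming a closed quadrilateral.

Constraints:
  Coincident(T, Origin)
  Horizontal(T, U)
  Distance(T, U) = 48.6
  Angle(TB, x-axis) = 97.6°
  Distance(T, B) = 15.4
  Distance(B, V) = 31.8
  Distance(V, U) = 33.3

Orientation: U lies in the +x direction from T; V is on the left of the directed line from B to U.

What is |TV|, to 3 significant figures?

38.2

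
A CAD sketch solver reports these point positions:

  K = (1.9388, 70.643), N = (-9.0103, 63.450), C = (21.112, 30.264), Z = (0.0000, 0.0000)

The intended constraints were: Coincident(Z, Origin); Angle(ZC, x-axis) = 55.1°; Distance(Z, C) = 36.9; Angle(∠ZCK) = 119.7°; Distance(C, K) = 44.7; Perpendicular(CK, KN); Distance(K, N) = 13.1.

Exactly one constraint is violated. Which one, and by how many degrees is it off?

Perpendicular(CK, KN) — off by 7.90°.

Z = (0.00, 0.00) ✓; ZC at 55.10° ✓; |ZC| = 36.90 ✓; ∠ZCK = 119.7° ✓; |CK| = 44.70 ✓; ∠(CK, KN) = 97.90° ✗; |KN| = 13.10 ✓.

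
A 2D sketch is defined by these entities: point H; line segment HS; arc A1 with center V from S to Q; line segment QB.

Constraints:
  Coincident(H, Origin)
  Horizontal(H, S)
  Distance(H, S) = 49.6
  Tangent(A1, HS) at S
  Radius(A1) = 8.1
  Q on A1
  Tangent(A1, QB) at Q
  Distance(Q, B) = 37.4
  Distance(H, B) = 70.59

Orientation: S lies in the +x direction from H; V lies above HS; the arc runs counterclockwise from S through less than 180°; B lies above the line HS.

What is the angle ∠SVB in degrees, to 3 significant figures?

174°

Checks: |VQ| = 8.100 ✓; ∠(VQ, QB) = 90.00° ✓; |QB| = 37.40 ✓; |HB| = 70.59 ✓.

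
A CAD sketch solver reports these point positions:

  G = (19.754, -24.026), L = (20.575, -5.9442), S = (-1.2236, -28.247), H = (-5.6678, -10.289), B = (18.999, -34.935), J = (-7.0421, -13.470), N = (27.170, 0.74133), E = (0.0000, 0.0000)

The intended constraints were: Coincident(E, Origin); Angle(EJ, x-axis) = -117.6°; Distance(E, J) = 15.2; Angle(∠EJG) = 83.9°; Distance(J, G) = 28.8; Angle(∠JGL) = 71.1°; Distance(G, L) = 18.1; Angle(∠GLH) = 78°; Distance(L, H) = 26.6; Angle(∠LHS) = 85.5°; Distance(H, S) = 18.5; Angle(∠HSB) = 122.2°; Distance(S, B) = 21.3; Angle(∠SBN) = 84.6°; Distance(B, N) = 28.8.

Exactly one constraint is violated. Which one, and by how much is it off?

Distance(B, N) = 28.8 — off by 7.80.

E = (0.00, 0.00) ✓; EJ at -117.6° ✓; |EJ| = 15.20 ✓; ∠EJG = 83.90° ✓; |JG| = 28.80 ✓; ∠JGL = 71.10° ✓; |GL| = 18.10 ✓; ∠GLH = 78.00° ✓; |LH| = 26.60 ✓; ∠LHS = 85.50° ✓; |HS| = 18.50 ✓; ∠HSB = 122.2° ✓; |SB| = 21.30 ✓; ∠SBN = 84.60° ✓; |BN| = 36.60 ✗.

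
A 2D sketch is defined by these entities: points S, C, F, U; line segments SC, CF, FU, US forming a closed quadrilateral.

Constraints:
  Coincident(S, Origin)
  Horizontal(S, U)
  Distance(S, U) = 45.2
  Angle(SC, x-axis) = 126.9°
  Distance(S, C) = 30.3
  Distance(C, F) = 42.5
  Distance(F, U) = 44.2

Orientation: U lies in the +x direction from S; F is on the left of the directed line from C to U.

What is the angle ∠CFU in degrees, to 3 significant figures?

103°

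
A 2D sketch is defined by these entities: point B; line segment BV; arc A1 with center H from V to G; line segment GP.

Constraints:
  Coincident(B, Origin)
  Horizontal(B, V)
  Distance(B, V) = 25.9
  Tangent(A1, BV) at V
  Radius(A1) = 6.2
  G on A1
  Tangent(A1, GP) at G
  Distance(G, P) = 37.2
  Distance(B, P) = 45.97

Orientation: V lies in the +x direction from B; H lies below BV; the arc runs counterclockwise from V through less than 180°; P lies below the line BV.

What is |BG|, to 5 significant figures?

20.530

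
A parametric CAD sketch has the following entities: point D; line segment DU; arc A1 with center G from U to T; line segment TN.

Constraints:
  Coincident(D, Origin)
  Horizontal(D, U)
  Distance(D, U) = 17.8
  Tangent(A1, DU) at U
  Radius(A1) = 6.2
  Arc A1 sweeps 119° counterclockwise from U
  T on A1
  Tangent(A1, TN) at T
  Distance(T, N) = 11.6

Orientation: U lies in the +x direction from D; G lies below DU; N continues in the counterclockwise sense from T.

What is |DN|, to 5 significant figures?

26.429

D is at the origin; DU is horizontal with |DU| = 17.8 and U on the +x side, so U = (17.800, 0.0000). Since A1 is tangent to DU there, GU ⟂ DU, so G = U + (0, -6.2) = (17.800, -6.2000). On A1, U sits at bearing 90° from G; a 119° counterclockwise sweep puts T at bearing 209°, so T = G + 6.2·(cos 209°, sin 209°) = (12.377, -9.2058). Tangency of A1 to TN means the radius GT is perpendicular to TN, so TN runs along (−sin 209°, cos 209°); with |TN| = 11.6, N = (18.001, -19.351). Then |DN| = |N − D| = 26.429.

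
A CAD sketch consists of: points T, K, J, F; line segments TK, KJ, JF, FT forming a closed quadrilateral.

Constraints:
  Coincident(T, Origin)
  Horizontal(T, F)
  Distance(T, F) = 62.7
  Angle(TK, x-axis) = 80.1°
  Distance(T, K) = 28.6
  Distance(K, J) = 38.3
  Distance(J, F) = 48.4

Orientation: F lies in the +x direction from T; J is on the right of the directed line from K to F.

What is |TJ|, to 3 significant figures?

17.4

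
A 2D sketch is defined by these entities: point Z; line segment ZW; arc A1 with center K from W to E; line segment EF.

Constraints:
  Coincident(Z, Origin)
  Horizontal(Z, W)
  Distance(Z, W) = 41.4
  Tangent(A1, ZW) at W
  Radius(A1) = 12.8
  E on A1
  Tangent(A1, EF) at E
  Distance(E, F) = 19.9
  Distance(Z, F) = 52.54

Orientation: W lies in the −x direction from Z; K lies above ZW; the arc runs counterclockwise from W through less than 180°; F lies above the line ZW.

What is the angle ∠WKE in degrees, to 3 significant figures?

115°

Checks: |KE| = 12.80 ✓; ∠(KE, EF) = 90.00° ✓; |EF| = 19.90 ✓; |ZF| = 52.54 ✓.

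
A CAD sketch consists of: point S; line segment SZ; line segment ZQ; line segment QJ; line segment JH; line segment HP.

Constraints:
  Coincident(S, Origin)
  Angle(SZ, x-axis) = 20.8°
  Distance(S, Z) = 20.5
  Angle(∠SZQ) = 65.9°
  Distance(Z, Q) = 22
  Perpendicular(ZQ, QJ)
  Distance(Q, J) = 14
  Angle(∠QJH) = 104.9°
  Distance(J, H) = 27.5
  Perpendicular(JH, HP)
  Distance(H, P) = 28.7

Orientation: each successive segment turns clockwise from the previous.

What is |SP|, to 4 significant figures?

32.51

S is at the origin; SZ runs at 20.8° with length 20.5, so Z = (19.16, 7.280). ∠SZQ = 65.9° gives ZQ at -93.30° from the x-axis; with |ZQ| = 22.0, Q = (17.90, -14.68). ZQ ⟂ QJ, so QJ runs at 176.7°; with |QJ| = 14.0, J = (3.921, -13.88). ∠QJH = 104.9° gives JH at 101.6° from the x-axis; with |JH| = 27.5, H = (-1.609, 13.06). JH is perpendicular to HP, so HP runs at 11.60°; with |HP| = 28.7, P = (26.50, 18.83). Then |SP| = |P − S| = 32.51.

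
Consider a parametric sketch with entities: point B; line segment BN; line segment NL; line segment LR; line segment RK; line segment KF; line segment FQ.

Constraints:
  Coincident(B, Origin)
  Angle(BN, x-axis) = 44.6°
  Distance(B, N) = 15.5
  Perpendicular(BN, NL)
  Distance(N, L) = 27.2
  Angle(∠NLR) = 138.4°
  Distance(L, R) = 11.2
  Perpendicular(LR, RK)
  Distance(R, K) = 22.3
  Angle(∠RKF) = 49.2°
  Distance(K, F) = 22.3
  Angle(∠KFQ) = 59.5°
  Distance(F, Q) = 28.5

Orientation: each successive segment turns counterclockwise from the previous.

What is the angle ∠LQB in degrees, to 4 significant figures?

40.94°

B is at the origin; BN runs at 44.6° with length 15.5, so N = (11.04, 10.88). BN ⟂ NL, so NL runs at 134.6°; with |NL| = 27.2, L = (-8.062, 30.25). ∠NLR = 138.4° gives LR at 176.2° from the x-axis; with |LR| = 11.2, R = (-19.24, 30.99). LR ⟂ RK, so RK runs at -93.80°; with |RK| = 22.3, K = (-20.72, 8.742). ∠RKF = 49.2° gives KF at 37.00° from the x-axis; with |KF| = 22.3, F = (-2.906, 22.16). ∠KFQ = 59.5° gives FQ at 157.5° from the x-axis; with |FQ| = 28.5, Q = (-29.24, 33.07). Then cos ∠LQB = QL·QB / (|QL||QB|), giving 40.94°.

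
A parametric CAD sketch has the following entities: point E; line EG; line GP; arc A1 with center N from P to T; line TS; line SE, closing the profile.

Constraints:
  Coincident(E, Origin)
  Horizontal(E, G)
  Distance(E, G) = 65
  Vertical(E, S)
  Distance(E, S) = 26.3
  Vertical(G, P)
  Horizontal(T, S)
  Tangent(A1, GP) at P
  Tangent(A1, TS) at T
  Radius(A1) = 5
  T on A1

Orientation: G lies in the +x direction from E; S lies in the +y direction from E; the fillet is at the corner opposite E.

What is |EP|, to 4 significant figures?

68.40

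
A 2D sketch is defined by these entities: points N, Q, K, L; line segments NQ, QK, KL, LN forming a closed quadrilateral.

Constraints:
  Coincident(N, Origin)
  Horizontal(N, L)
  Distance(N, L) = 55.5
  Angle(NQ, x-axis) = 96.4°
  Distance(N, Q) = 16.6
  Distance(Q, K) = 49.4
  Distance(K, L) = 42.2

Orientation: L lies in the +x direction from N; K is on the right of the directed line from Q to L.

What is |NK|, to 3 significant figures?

34.8

N is at the origin; NL is horizontal with |NL| = 55.5 and L in +x, so L = (55.5, 0). NQ runs at 96.4° with |NQ| = 16.6, so Q = (-1.85, 16.5). K is determined by |QK| = 49.4 and |KL| = 42.2 together: it lies at the intersection of circle(Q, 49.4) and circle(L, 42.2). With |QL| = 59.7, the foot of the radical line on QL is 35.4 from Q and the perpendicular offset is √(49.4² − 35.4²) = 34.5. Taking the right-of-QL solution: K = (22.6, -26.4).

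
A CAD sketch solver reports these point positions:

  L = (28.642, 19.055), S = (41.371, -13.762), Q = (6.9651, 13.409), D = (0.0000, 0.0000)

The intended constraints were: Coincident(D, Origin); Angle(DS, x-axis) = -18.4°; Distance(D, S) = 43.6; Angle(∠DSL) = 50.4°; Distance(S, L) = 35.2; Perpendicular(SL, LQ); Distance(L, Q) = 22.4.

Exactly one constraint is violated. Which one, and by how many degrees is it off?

Perpendicular(SL, LQ) — off by 6.60°.

D = (0.00, 0.00) ✓; DS at -18.40° ✓; |DS| = 43.60 ✓; ∠DSL = 50.40° ✓; |SL| = 35.20 ✓; ∠(SL, LQ) = 83.40° ✗; |LQ| = 22.40 ✓.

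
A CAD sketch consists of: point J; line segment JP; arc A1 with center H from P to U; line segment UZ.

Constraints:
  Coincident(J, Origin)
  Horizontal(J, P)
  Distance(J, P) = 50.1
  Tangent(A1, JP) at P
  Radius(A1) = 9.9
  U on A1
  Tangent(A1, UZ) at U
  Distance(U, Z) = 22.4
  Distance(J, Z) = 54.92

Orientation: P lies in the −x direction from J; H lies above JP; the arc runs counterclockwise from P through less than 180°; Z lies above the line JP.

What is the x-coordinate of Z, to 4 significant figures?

-43.53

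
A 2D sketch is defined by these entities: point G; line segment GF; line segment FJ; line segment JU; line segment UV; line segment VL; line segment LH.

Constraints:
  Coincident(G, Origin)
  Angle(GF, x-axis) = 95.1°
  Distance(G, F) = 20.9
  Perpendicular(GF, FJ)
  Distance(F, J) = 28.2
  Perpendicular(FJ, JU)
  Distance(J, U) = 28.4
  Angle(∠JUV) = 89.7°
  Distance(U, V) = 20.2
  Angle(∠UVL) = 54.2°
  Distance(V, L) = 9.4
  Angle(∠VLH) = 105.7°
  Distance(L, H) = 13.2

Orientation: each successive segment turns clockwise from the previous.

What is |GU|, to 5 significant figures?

29.180

G is at the origin; GF runs at 95.1° with length 20.9, so F = (-1.8579, 20.817). The perpendicularity gives FJ at right angles to GF, so FJ runs at 5.1000°; with |FJ| = 28.2, J = (26.230, 23.324). FJ ⟂ JU, so JU runs at -84.900°; with |JU| = 28.4, U = (28.755, -4.9635). Then |GU| = |U − G| = 29.180.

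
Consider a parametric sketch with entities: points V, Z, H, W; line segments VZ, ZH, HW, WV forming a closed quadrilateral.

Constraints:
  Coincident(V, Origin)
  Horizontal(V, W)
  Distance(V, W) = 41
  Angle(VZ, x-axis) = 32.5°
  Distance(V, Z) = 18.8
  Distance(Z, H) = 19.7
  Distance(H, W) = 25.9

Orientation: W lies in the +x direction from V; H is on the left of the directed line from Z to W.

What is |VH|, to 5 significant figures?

38.336

Checks: V.y = 0.00, W.y = 0.00 ✓; |ZH| = 19.70 ✓; |HW| = 25.90 ✓.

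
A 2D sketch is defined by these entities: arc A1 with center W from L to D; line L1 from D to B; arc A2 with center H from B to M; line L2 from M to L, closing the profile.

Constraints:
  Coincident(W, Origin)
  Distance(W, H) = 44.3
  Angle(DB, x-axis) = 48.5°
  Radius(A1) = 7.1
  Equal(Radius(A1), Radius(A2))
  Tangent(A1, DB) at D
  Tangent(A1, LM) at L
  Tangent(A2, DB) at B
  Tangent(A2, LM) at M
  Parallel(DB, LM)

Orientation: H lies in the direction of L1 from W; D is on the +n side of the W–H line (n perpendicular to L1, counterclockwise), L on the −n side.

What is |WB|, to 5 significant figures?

44.865

The slot axis is L1's direction at 48.5°, so u = (cos 48.5°, sin 48.5°) = (0.66262, 0.74896) and n = (−sin 48.5°, cos 48.5°) = (-0.74896, 0.66262). W is at the origin and H lies 44.3 along u from W, so H = 44.3·u = (29.354, 33.179). Tangency of A1 to both parallel lines with radius 7.1 puts D and L at W ± 7.1·n: D = (-5.3176, 4.7046), L = (5.3176, -4.7046). Equal radii place B and M the same way about H: B = H + 7.1·n = (24.036, 37.883), M = H − 7.1·n = (34.672, 28.474). Then |WB| = |B − W| = 44.865.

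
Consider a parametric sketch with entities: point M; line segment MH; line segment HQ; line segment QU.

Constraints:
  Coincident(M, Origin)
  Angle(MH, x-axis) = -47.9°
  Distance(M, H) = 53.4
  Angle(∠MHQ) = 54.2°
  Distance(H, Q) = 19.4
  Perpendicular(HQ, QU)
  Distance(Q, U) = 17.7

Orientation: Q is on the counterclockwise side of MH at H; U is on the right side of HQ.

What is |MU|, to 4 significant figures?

62.15

M is at the origin; MH runs at -47.9° with length 53.4, so H = 53.4·(cos -47.9°, sin -47.9°) = (35.80, -39.62). ∠MHQ = 54.2°, so HQ runs at -47.9° + (180° − 54.2°) = 77.90° from the x-axis; with |HQ| = 19.4, Q = H + 19.4·(cos 77.90°, sin 77.90°) = (39.87, -20.65). HQ ⟂ QU; with |QU| = 17.7 on the right of HQ, U = Q + 17.7·(0.9778, -0.2096) = (57.17, -24.36). Then |MU| = |U − M| = 62.15.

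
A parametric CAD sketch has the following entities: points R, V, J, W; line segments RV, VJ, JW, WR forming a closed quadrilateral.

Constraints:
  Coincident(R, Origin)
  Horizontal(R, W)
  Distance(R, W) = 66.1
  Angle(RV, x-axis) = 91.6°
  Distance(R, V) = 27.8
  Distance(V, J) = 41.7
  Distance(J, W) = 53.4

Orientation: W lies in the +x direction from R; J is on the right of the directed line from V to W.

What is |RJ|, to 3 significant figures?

17.9

Checks: |VJ| = 41.70 ✓; |JW| = 53.40 ✓.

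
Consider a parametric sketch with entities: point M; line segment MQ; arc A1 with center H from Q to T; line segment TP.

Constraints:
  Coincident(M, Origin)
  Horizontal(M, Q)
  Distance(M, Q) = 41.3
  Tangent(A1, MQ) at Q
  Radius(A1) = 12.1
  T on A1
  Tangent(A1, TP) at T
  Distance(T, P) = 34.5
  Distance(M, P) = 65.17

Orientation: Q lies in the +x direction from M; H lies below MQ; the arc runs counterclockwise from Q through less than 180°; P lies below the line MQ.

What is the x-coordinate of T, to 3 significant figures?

30.1

Checks: ∠(HQ, QM) = 90.00° ✓; |HT| = 12.10 ✓; ∠(HT, TP) = 90.00° ✓; |TP| = 34.50 ✓; |MP| = 65.17 ✓.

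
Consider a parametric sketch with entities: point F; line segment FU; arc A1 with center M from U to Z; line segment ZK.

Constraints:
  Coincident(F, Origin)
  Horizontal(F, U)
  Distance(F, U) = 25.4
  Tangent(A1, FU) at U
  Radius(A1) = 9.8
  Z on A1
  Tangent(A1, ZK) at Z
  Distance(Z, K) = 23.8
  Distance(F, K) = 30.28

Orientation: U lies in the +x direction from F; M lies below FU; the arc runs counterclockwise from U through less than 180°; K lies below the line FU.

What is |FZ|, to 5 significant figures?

17.435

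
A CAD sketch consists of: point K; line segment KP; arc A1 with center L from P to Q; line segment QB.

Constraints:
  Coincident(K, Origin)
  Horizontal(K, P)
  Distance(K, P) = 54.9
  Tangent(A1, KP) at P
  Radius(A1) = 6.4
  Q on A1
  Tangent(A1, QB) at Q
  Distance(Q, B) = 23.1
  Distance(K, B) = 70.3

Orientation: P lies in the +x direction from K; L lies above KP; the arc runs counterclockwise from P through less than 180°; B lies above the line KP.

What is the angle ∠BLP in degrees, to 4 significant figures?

157.0°

K is at the origin; K and P share the same y with |KP| = 54.9 and P on the +x side, so P = (54.90, 0.000). A1 meets KP tangentially, so LP is at right angles to KP, so L = P + (0, 6.4) = (54.90, 6.400). Since LQ ⟂ QB (tangency), |LB| = √(6.4² + 23.1²) = 23.97 regardless of where Q sits on A1. So B lies on both circle(K, 70.3) and circle(L, 23.97); the above-KP intersection is B = (64.28, 28.46). Q is the foot of the tangent from B: Q = (61.24, 5.558).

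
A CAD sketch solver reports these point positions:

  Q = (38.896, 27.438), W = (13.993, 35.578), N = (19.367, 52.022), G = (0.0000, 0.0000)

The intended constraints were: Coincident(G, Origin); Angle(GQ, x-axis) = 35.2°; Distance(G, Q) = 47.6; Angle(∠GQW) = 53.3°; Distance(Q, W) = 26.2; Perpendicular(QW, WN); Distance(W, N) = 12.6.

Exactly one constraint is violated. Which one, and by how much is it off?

Distance(W, N) = 12.6 — off by 4.70.

G = (0.00, 0.00) ✓; GQ at 35.20° ✓; |GQ| = 47.60 ✓; ∠GQW = 53.30° ✓; |QW| = 26.20 ✓; ∠(QW, WN) = 90.00° ✓; |WN| = 17.30 ✗.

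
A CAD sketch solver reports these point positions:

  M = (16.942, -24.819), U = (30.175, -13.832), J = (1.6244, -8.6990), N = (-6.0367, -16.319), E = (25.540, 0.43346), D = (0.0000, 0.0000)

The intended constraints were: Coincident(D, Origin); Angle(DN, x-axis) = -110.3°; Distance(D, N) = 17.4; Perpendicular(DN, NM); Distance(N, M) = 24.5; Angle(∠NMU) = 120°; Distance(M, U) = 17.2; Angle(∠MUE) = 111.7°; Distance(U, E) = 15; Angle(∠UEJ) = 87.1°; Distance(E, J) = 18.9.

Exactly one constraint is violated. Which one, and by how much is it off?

Distance(E, J) = 18.9 — off by 6.70.

D = (0.00, 0.00) ✓; DN at -110.3° ✓; |DN| = 17.40 ✓; ∠(DN, NM) = 90.00° ✓; |NM| = 24.50 ✓; ∠NMU = 120.0° ✓; |MU| = 17.20 ✓; ∠MUE = 111.7° ✓; |UE| = 15.00 ✓; ∠UEJ = 87.10° ✓; |EJ| = 25.60 ✗.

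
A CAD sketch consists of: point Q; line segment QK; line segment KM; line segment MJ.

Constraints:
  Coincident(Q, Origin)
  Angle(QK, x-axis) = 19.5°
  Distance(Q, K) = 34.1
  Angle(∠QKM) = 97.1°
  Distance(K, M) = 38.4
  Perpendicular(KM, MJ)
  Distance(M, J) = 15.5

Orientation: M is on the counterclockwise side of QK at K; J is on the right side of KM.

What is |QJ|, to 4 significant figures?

65.19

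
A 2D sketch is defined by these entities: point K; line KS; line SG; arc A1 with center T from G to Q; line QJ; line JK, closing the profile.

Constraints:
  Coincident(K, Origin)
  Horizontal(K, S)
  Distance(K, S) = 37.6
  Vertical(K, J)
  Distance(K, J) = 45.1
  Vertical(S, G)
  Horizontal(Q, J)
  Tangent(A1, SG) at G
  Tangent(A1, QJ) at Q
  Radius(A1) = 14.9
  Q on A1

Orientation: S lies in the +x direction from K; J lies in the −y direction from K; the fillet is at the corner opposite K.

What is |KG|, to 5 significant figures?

48.227

K is at the origin; KS is horizontal with |KS| = 37.6 and S on the +x side, so S = (37.600, 0.0000). KJ is vertical with |KJ| = 45.1 and J on the −y side, so J = (0.0000, -45.100). The virtual corner opposite K is at (37.600, -45.100). A1 meets SG tangentially, so TG is at right angles to SG and the tangent condition forces TQ to be normal to QJ, with radius 14.9, so the center T sits 14.9 in from both sides at T = (22.700, -30.200). That places the tangent points at G = (37.600, -30.200) on SG and Q = (22.700, -45.100) on QJ. Then |KG| = |G − K| = 48.227.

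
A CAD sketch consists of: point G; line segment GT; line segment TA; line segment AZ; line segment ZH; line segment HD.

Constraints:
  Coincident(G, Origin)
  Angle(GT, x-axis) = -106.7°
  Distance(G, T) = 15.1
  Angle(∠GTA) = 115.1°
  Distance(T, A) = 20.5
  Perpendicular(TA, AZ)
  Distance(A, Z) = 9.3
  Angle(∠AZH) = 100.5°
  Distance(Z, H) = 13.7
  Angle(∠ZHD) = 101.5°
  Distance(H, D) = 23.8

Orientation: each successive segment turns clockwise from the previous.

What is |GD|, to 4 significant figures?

24.37

G is at the origin; GT runs at -106.7° with length 15.1, so T = (-4.339, -14.46). ∠GTA = 115.1° gives TA at -171.6° from the x-axis; with |TA| = 20.5, A = (-24.62, -17.46). TA is perpendicular to AZ, so AZ runs at 98.40°; with |AZ| = 9.3, Z = (-25.98, -8.258). ∠AZH = 100.5° gives ZH at 18.90° from the x-axis; with |ZH| = 13.7, H = (-13.02, -3.820). ∠ZHD = 101.5° gives HD at -59.60° from the x-axis; with |HD| = 23.8, D = (-0.9728, -24.35). Then |GD| = |D − G| = 24.37.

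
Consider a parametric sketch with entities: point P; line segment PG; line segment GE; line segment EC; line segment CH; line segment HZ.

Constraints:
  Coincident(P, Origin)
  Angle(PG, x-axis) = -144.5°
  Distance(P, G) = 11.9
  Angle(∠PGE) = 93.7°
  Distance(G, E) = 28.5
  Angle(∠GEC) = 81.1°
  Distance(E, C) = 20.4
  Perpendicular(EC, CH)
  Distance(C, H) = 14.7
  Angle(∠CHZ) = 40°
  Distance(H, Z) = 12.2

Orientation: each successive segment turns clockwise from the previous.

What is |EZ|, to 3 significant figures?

13.7

P is at the origin; PG runs at -144.5° with length 11.9, so G = (-9.69, -6.91). ∠PGE = 93.7° gives GE at 129° from the x-axis; with |GE| = 28.5, E = (-27.7, 15.2). ∠GEC = 81.1° gives EC at 30.3° from the x-axis; with |EC| = 20.4, C = (-10.1, 25.5). EC is perpendicular to CH, so CH runs at -59.7°; with |CH| = 14.7, H = (-2.67, 12.8). ∠CHZ = 40.0° gives HZ at 160° from the x-axis; with |HZ| = 12.2, Z = (-14.2, 16.9). Then |EZ| = |Z − E| = 13.7.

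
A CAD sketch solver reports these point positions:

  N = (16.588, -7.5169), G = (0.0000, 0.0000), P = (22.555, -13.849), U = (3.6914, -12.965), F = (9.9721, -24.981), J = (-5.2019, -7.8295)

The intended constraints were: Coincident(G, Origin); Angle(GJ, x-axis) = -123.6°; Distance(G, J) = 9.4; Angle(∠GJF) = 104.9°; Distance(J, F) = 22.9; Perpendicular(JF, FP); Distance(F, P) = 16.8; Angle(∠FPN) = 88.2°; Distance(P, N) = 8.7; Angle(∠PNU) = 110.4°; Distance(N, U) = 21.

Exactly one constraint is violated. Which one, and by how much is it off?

Distance(N, U) = 21 — off by 7.00.

G = (0.00, 0.00) ✓; GJ at -123.6° ✓; |GJ| = 9.400 ✓; ∠GJF = 104.9° ✓; |JF| = 22.90 ✓; ∠(JF, FP) = 90.00° ✓; |FP| = 16.80 ✓; ∠FPN = 88.20° ✓; |PN| = 8.701 ✓; ∠PNU = 110.4° ✓; |NU| = 14.00 ✗.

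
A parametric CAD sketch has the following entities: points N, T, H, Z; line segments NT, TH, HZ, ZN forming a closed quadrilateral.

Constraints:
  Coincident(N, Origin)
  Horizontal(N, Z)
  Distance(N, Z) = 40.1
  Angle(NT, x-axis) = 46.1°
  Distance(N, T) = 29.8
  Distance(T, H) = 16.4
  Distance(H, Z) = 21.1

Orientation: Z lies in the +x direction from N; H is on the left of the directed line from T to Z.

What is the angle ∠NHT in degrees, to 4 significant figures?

31.48°

Checks: N.y = 0.00, Z.y = 0.00 ✓; |TH| = 16.40 ✓; |HZ| = 21.10 ✓.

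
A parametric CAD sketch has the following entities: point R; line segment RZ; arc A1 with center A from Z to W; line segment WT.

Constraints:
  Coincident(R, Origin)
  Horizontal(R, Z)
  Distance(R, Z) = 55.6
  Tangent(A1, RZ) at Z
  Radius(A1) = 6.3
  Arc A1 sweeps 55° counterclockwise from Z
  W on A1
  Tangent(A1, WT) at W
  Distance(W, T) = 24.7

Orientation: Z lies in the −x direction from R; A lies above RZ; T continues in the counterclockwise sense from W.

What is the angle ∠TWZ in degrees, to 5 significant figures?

152.50°

On A1, Z sits at bearing -90° from A; a 55° counterclockwise sweep puts W at bearing -35°, so W = A + 6.3·(cos -35°, sin -35°) = (-50.439, 2.6865). Since A1 is tangent to WT there, AW ⟂ WT, so WT runs along (−sin -35°, cos -35°); with |WT| = 24.7, T = (-36.272, 22.920). Then cos ∠TWZ = WT·WZ / (|WT||WZ|), giving 152.50°.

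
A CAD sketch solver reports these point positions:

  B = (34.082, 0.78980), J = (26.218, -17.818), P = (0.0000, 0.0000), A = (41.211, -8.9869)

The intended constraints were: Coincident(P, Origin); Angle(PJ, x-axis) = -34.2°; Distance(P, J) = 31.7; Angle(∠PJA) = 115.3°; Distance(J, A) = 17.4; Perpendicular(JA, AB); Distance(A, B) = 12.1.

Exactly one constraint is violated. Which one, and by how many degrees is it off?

Perpendicular(JA, AB) — off by 5.60°.

P = (0.00, 0.00) ✓; PJ at -34.20° ✓; |PJ| = 31.70 ✓; ∠PJA = 115.3° ✓; |JA| = 17.40 ✓; ∠(JA, AB) = 95.60° ✗; |AB| = 12.10 ✓.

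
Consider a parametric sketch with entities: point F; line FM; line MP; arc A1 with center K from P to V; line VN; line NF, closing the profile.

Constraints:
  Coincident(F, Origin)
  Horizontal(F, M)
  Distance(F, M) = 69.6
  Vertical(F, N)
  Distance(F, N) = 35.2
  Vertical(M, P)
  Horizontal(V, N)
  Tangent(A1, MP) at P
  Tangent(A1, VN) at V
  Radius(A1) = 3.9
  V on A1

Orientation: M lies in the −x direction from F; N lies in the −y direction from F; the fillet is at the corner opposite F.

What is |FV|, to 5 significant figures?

74.535

F is at the origin; F and M share the same y with |FM| = 69.6 and M on the −x side, so M = (-69.600, 0.0000). FN is vertical with |FN| = 35.2 and N on the −y side, so N = (0.0000, -35.200). The virtual corner opposite F is at (-69.600, -35.200). Since A1 is tangent to MP there, KP ⟂ MP and since A1 is tangent to VN there, KV ⟂ VN, with radius 3.9, so the center K sits 3.9 in from both sides at K = (-65.700, -31.300). That places the tangent points at P = (-69.600, -31.300) on MP and V = (-65.700, -35.200) on VN. Then |FV| = |V − F| = 74.535.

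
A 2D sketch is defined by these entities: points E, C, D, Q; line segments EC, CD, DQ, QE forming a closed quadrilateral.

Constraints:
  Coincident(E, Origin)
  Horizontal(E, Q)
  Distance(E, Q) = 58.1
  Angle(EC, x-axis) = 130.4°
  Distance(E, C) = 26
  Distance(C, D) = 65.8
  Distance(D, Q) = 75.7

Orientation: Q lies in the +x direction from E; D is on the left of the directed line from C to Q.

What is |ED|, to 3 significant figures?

74.0

E is at the origin; EQ is horizontal with |EQ| = 58.1 and Q in +x, so Q = (58.1, 0). EC runs at 130.4° with |EC| = 26.0, so C = (-16.9, 19.8). D is determined by |CD| = 65.8 and |DQ| = 75.7 together: it lies at the intersection of circle(C, 65.8) and circle(Q, 75.7). With |CQ| = 77.5, the foot of the radical line on CQ is 29.7 from C and the perpendicular offset is √(65.8² − 29.7²) = 58.7. Taking the left-of-CQ solution: D = (26.9, 69.0).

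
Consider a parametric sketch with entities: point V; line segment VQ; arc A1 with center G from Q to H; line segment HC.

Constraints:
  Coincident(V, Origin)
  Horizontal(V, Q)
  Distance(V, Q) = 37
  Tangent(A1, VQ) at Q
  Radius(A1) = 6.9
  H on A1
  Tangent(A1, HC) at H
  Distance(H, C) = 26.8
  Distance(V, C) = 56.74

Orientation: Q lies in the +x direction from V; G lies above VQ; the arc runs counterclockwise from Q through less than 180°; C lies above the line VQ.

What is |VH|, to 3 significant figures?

44.3

Checks: V = (0.00, 0.00) ✓; V.y = 0.00, Q.y = 0.00 ✓; |GH| = 6.900 ✓; ∠(GH, HC) = 90.00° ✓; |HC| = 26.80 ✓; |VC| = 56.74 ✓.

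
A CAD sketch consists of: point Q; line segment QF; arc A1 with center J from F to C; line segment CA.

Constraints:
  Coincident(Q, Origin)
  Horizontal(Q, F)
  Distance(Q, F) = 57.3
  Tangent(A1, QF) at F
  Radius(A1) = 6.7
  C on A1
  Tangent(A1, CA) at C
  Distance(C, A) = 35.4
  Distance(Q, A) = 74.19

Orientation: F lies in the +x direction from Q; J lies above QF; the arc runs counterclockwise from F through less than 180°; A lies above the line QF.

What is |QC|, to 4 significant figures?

64.39

Q is at the origin; QF is horizontal with |QF| = 57.3 and F on the +x side, so F = (57.30, 0.000). Tangency of A1 to QF means the radius JF is perpendicular to QF, so J = F + (0, 6.7) = (57.30, 6.700). Since JC ⟂ CA (tangency), |JA| = √(6.7² + 35.4²) = 36.03 regardless of where C sits on A1. So A lies on both circle(Q, 74.19) and circle(J, 36.03); the above-QF intersection is A = (60.77, 42.56). C is the foot of the tangent from A: C = (63.97, 7.307).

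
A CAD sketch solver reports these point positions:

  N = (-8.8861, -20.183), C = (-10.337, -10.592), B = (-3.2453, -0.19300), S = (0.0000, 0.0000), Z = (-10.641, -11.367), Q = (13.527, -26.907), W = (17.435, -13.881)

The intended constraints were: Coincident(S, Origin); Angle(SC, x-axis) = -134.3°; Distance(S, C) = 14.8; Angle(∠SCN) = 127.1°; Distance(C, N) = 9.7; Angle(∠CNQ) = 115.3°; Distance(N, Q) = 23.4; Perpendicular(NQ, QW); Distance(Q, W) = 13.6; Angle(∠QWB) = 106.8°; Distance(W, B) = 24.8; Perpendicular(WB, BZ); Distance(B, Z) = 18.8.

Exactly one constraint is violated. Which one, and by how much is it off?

Distance(B, Z) = 18.8 — off by 5.40.

S = (0.00, 0.00) ✓; SC at -134.3° ✓; |SC| = 14.80 ✓; ∠SCN = 127.1° ✓; |CN| = 9.700 ✓; ∠CNQ = 115.3° ✓; |NQ| = 23.40 ✓; ∠(NQ, QW) = 90.00° ✓; |QW| = 13.60 ✓; ∠QWB = 106.8° ✓; |WB| = 24.80 ✓; ∠(WB, BZ) = 90.00° ✓; |BZ| = 13.40 ✗.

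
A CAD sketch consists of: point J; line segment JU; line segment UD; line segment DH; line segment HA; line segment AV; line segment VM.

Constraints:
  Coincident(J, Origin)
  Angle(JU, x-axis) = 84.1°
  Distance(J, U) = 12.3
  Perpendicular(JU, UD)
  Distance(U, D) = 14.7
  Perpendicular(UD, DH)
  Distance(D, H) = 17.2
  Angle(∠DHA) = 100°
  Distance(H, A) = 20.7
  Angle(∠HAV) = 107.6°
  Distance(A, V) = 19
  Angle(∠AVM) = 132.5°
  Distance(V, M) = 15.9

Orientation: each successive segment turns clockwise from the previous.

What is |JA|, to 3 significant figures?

10.2

J is at the origin; JU runs at 84.1° with length 12.3, so U = (1.26, 12.2). JU ⟂ UD, so UD runs at -5.90°; with |UD| = 14.7, D = (15.9, 10.7). UD is perpendicular to DH, so DH runs at -95.9°; with |DH| = 17.2, H = (14.1, -6.39). ∠DHA = 100.0° gives HA at -176° from the x-axis; with |HA| = 20.7, A = (-6.53, -7.87). Then |JA| = |A − J| = 10.2.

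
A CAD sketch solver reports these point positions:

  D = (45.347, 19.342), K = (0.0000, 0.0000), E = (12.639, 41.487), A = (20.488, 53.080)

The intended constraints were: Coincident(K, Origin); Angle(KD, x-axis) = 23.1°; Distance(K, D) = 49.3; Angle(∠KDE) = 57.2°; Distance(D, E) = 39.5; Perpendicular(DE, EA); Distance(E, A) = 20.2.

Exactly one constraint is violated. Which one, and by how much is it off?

Distance(E, A) = 20.2 — off by 6.20.

K = (0.00, 0.00) ✓; KD at 23.10° ✓; |KD| = 49.30 ✓; ∠KDE = 57.20° ✓; |DE| = 39.50 ✓; ∠(DE, EA) = 90.00° ✓; |EA| = 14.00 ✗.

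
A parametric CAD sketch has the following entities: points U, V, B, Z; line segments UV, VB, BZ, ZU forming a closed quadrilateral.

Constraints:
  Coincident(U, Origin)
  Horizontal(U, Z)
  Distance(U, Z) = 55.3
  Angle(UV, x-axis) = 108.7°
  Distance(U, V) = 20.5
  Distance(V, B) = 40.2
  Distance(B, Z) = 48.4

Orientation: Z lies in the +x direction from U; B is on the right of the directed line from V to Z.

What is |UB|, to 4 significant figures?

19.91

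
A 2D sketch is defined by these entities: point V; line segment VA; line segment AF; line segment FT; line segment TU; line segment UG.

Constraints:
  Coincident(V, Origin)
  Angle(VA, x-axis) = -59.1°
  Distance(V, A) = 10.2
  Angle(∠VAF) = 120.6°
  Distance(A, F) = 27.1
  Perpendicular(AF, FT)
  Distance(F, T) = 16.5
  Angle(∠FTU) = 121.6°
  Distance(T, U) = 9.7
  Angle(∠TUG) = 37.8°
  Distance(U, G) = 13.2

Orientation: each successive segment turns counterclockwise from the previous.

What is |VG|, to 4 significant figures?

28.68

V is at the origin; VA runs at -59.1° with length 10.2, so A = (5.238, -8.752). ∠VAF = 120.6° gives AF at 0.3000° from the x-axis; with |AF| = 27.1, F = (32.34, -8.610). The perpendicularity gives FT at right angles to AF, so FT runs at 90.30°; with |FT| = 16.5, T = (32.25, 7.889). ∠FTU = 121.6° gives TU at 148.7° from the x-axis; with |TU| = 9.7, U = (23.96, 12.93). ∠TUG = 37.8° gives UG at -69.10° from the x-axis; with |UG| = 13.2, G = (28.67, 0.5972). Then |VG| = |G − V| = 28.68.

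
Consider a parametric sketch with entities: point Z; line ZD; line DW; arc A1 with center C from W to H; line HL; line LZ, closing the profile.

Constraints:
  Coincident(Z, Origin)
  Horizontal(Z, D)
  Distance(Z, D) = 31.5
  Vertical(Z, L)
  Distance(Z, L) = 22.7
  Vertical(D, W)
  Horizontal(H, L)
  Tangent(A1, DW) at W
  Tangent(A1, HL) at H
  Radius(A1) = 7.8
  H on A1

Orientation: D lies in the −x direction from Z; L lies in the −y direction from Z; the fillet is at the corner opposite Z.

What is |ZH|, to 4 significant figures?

32.82

The virtual corner opposite Z is at (-31.50, -22.70). Since A1 is tangent to DW there, CW ⟂ DW and A1 meets HL tangentially, so CH is at right angles to HL, with radius 7.8, so the center C sits 7.8 in from both sides at C = (-23.70, -14.90). That places the tangent points at W = (-31.50, -14.90) on DW and H = (-23.70, -22.70) on HL. Then |ZH| = |H − Z| = 32.82.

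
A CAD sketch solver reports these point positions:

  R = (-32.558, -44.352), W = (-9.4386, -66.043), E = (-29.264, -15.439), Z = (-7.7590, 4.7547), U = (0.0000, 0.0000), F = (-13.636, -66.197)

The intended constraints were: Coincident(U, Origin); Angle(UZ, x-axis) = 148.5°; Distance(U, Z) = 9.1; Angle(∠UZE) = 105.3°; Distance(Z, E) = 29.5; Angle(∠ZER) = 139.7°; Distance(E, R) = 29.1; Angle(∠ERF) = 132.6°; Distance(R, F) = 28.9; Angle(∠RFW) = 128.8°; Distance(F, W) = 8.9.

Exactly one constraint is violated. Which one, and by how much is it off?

Distance(F, W) = 8.9 — off by 4.70.

U = (0.00, 0.00) ✓; UZ at 148.5° ✓; |UZ| = 9.100 ✓; ∠UZE = 105.3° ✓; |ZE| = 29.50 ✓; ∠ZER = 139.7° ✓; |ER| = 29.10 ✓; ∠ERF = 132.6° ✓; |RF| = 28.90 ✓; ∠RFW = 128.8° ✓; |FW| = 4.200 ✗.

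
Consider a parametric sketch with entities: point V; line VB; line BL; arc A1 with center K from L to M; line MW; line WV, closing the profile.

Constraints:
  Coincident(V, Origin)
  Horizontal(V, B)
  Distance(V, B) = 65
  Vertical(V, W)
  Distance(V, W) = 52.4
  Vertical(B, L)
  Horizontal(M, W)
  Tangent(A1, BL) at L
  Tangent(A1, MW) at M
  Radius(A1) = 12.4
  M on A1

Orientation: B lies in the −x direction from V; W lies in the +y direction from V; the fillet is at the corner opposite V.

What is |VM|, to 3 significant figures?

74.2

The virtual corner opposite V is at (-65.0, 52.4). A1 meets BL tangentially, so KL is at right angles to BL and A1 meets MW tangentially, so KM is at right angles to MW, with radius 12.4, so the center K sits 12.4 in from both sides at K = (-52.6, 40.0). That places the tangent points at L = (-65.0, 40.0) on BL and M = (-52.6, 52.4) on MW. Then |VM| = |M − V| = 74.2.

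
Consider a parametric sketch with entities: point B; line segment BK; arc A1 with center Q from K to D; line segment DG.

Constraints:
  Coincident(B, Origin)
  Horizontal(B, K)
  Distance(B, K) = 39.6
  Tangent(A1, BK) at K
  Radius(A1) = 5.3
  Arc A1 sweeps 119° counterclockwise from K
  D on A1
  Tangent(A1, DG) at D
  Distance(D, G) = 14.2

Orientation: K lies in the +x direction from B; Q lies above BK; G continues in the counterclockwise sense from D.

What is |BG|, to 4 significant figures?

42.51

B is at the origin; BK is horizontal with |BK| = 39.6 and K on the +x side, so K = (39.60, 0.000). Since A1 is tangent to BK there, QK ⟂ BK, so Q = K + (0, 5.3) = (39.60, 5.300). On A1, K sits at bearing -90° from Q; a 119° counterclockwise sweep puts D at bearing 29°, so D = Q + 5.3·(cos 29°, sin 29°) = (44.24, 7.869). Since A1 is tangent to DG there, QD ⟂ DG, so DG runs along (−sin 29°, cos 29°); with |DG| = 14.2, G = (37.35, 20.29). Then |BG| = |G − B| = 42.51.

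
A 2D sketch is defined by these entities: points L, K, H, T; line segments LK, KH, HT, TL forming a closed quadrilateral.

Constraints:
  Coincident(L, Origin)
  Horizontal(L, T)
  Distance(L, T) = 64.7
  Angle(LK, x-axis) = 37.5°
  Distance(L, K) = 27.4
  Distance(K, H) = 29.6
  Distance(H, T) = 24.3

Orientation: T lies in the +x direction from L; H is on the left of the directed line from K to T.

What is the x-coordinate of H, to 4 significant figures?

51.13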